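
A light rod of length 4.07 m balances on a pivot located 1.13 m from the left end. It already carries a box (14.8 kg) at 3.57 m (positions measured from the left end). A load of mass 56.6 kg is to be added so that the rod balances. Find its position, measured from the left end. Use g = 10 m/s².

Sum moments about the pivot (at 1.13 m from the left end) (the support reaction has zero arm there).
Box: 14.8 × 10 = 148 N down at 3.57 m → arm 2.44 m, τ = 148 × 2.44 = 361.1 N·m clockwise.
Net moment of existing loads = 361.1 N·m clockwise.
The load weighs 56.6 × 10 = 566 N and must supply an equal counterclockwise moment, so its lever arm about the pivot is 361.1 / 566 = 0.638 m.
That puts it at 1.13 − 0.638 = 0.492 m from the left end.

x ≈ 0.492 m from the left end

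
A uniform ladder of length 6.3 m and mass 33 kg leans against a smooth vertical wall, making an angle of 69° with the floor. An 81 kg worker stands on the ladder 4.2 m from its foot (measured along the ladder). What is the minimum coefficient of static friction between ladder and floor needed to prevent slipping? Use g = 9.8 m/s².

μ_min ≈ 0.237

Taking torques about the foot of the ladder:
Ladder weight 33×9.8 = 323.4 N acts at 3.15 m along the ladder; its horizontal arm is 3.15·cos69° = 1.129 m → τ = 365.1 N·m clockwise.
Worker: 81×9.8 = 793.8 N at 4.2 m → arm 1.505 m → τ = 1195 N·m clockwise.
Wall normal N acts horizontally at the top; its moment arm is the height L sinθ = 6.3·sin69° = 5.882 m, counterclockwise.
Setting net torque to zero: N × 5.882 = 1560 → N = 265.2 N.
ΣFx = 0 ⇒ f = N_wall = 265.2 N. ΣFy = 0 ⇒ N_floor = 1117 N.
μ_min = f / N_floor = 265.2 / 1117 = 0.237.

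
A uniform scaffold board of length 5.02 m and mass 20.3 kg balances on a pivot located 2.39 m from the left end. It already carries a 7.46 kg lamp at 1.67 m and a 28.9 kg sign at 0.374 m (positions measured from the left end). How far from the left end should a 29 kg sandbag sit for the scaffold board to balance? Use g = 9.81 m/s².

About the pivot (at 2.39 m from the left end):
Beam weight: 20.3 × 9.81 = 199.1 N down at 2.51 m → arm 0.12 m, τ = 199.1 × 0.12 = 23.89 N·m clockwise.
Lamp: 7.46 × 9.81 = 73.18 N down at 1.67 m → arm 0.72 m, τ = 73.18 × 0.72 = 52.69 N·m counterclockwise.
Sign: 28.9 × 9.81 = 283.5 N down at 0.374 m → arm 2.016 m, τ = 283.5 × 2.016 = 571.5 N·m counterclockwise.
Net moment of existing loads = 600.3 N·m counterclockwise.
The sandbag weighs 29 × 9.81 = 284.5 N and must supply an equal clockwise moment, so its lever arm about the pivot is 600.3 / 284.5 = 2.11 m.
That puts it at 2.39 + 2.11 = 4.5 m from the left end.

x ≈ 4.5 m from the left end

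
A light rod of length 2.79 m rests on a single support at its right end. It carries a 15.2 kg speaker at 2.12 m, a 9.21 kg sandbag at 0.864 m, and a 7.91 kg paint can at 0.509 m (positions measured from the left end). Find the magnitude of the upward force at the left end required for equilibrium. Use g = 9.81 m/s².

F ≈ 162 N

Sum moments about the right end (the unknown pivot reaction has zero arm there).
Speaker: 15.2 × 9.81 = 149.1 N down at 2.12 m → arm 0.67 m, τ = 149.1 × 0.67 = 99.9 N·m counterclockwise.
Sandbag: 9.21 × 9.81 = 90.35 N down at 0.864 m → arm 1.926 m, τ = 90.35 × 1.926 = 174 N·m counterclockwise.
Paint can: 7.91 × 9.81 = 77.6 N down at 0.509 m → arm 2.281 m, τ = 77.6 × 2.281 = 177 N·m counterclockwise.
Net moment of the loads = 450.9 N·m counterclockwise.
The upward force F acts at the left end, arm 2.79 m, giving F × 2.79 clockwise.
Balancing moments: F × 2.79 = 450.9, giving F = 450.9 / 2.79 = 162 N.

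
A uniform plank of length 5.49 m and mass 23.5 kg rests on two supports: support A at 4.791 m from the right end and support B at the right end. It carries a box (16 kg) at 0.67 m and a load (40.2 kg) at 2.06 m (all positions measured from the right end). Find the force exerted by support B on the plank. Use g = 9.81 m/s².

Take moments about support A.
Beam weight: 23.5 × 9.81 = 230.5 N down at 2.745 m → arm 2.046 m, τ = 230.5 × 2.046 = 471.6 N·m clockwise.
Box: 16 × 9.81 = 157 N down at 0.67 m → arm 4.121 m, τ = 157 × 4.121 = 647 N·m clockwise.
Load: 40.2 × 9.81 = 394.4 N down at 2.06 m → arm 2.731 m, τ = 394.4 × 2.731 = 1077 N·m clockwise.
Net load moment about support A = 2196 N·m clockwise.
Reaction R at support B is upward at 0 m, arm 4.791 m → moment R × 4.791 counterclockwise.
Setting net torque to zero: R × 4.791 = 2196 → R = 458 N.

R_B ≈ 458 N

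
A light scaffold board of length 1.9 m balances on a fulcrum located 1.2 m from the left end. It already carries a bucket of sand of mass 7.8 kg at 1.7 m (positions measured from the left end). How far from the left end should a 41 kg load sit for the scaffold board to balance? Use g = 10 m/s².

x ≈ 1.1 m from the left end

Take moments about the fulcrum (at 1.2 m from the left end).
Bucket of sand: 7.8 × 10 = 78 N down at 1.7 m → arm 0.5 m, τ = 78 × 0.5 = 39 N·m clockwise.
Net moment of existing loads = 39 N·m clockwise.
The load weighs 41 × 10 = 410 N and must supply an equal counterclockwise moment, so its lever arm about the fulcrum is 39 / 410 = 0.0951 m.
That puts it at 1.2 − 0.0951 = 1.1 m from the left end.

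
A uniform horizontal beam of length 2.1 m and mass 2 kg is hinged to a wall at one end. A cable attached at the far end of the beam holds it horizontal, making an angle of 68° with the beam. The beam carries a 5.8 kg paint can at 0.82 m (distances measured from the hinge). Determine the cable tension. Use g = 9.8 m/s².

T ≈ 34.5 N

Choose the hinge as the axis so the unknown hinge reaction has zero arm there.
Beam weight: 2 × 9.8 = 19.6 N down at 1.05 m → arm 1.05 m, τ = 19.6 × 1.05 = 20.58 N·m clockwise.
Paint can: 5.8 × 9.8 = 56.84 N down at 0.82 m → arm 0.82 m, τ = 56.84 × 0.82 = 46.61 N·m clockwise.
Total clockwise load moment = 67.19 N·m.
The cable tension T acts at 2.1 m; only its component perpendicular to the beam, T sinθ, produces torque. sin 68° = 0.9272.
Setting net torque to zero: T × 2.1 × 0.9272 = 67.19 → T = 67.19 / 1.947 = 34.5 N.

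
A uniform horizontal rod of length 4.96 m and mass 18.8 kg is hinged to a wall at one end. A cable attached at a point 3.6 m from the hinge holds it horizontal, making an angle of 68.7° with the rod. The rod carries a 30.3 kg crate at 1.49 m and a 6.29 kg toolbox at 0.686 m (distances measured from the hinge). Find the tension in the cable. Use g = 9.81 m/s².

T ≈ 281 N

About the hinge:
Beam weight: 18.8 × 9.81 = 184.4 N down at 2.48 m → arm 2.48 m, τ = 184.4 × 2.48 = 457.3 N·m clockwise.
Crate: 30.3 × 9.81 = 297.2 N down at 1.49 m → arm 1.49 m, τ = 297.2 × 1.49 = 442.8 N·m clockwise.
Toolbox: 6.29 × 9.81 = 61.7 N down at 0.686 m → arm 0.686 m, τ = 61.7 × 0.686 = 42.33 N·m clockwise.
Total clockwise load moment = 942.4 N·m.
The cable tension T acts at 3.6 m; only its component perpendicular to the rod, T sinθ, produces torque. sin 68.7° = 0.9317.
Στ = 0 ⇒ T × 3.6 × 0.9317 = 942.4 ⇒ T = 942.4 / 3.354 = 281 N.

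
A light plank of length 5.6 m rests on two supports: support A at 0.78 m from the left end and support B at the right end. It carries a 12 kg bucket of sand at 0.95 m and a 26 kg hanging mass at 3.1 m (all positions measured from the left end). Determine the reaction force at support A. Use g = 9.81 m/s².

Choose support B as the axis so its reaction then has zero moment arm.
Bucket of sand: 12 × 9.81 = 117.7 N down at 0.95 m → arm 4.65 m, τ = 117.7 × 4.65 = 547.3 N·m counterclockwise.
Hanging mass: 26 × 9.81 = 255.1 N down at 3.1 m → arm 2.5 m, τ = 255.1 × 2.5 = 637.8 N·m counterclockwise.
Net load moment about support B = 1185 N·m counterclockwise.
Reaction R at support A is upward at 0.78 m, arm 4.82 m → moment R × 4.82 clockwise.
Στ = 0 ⇒ R × 4.82 = 1185 ⇒ R = 246 N.

R_A ≈ 246 N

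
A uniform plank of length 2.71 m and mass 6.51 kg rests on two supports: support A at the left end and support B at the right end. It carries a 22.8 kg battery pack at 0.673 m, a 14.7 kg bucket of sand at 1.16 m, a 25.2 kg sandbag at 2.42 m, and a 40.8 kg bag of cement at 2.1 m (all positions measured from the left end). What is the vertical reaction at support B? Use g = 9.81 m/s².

Taking torques about support A:
Beam weight: 6.51 × 9.81 = 63.86 N down at 1.355 m → arm 1.355 m, τ = 63.86 × 1.355 = 86.53 N·m clockwise.
Battery pack: 22.8 × 9.81 = 223.7 N down at 0.673 m → arm 0.673 m, τ = 223.7 × 0.673 = 150.6 N·m clockwise.
Bucket of sand: 14.7 × 9.81 = 144.2 N down at 1.16 m → arm 1.16 m, τ = 144.2 × 1.16 = 167.3 N·m clockwise.
Sandbag: 25.2 × 9.81 = 247.2 N down at 2.42 m → arm 2.42 m, τ = 247.2 × 2.42 = 598.2 N·m clockwise.
Bag of cement: 40.8 × 9.81 = 400.2 N down at 2.1 m → arm 2.1 m, τ = 400.2 × 2.1 = 840.4 N·m clockwise.
Net load moment about support A = 1843 N·m clockwise.
Reaction R at support B is upward at 2.71 m, arm 2.71 m → moment R × 2.71 counterclockwise.
Setting net torque to zero: R × 2.71 = 1843 → R = 680 N.

R_B ≈ 680 N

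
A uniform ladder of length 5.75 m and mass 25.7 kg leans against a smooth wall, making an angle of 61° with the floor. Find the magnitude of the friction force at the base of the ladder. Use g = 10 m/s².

Sum moments about the foot of the ladder (the floor normal and friction both act there and drop out).
Ladder weight 25.7×10 = 257 N acts at 2.875 m along the ladder; its horizontal arm is 2.875·cos61° = 1.394 m → τ = 358.3 N·m clockwise.
Wall normal N acts horizontally at the top; its moment arm is the height L sinθ = 5.75·sin61° = 5.029 m, counterclockwise.
For rotational equilibrium, N × 5.029 = 358.3, so N = 71.2 N.
ΣFx = 0: friction at the foot balances the wall's push, so f = N_wall = 71.2 N.

f ≈ 71.2 N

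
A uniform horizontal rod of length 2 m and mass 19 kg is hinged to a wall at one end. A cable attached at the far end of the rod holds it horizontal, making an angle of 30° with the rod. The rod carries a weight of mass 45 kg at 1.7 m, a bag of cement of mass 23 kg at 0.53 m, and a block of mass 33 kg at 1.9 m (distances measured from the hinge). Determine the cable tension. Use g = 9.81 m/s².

T ≈ 1670 N

Taking torques about the hinge:
Beam weight: 19 × 9.81 = 186.4 N down at 1 m → arm 1 m, τ = 186.4 × 1 = 186.4 N·m clockwise.
Weight: 45 × 9.81 = 441.5 N down at 1.7 m → arm 1.7 m, τ = 441.5 × 1.7 = 750.5 N·m clockwise.
Bag of cement: 23 × 9.81 = 225.6 N down at 0.53 m → arm 0.53 m, τ = 225.6 × 0.53 = 119.6 N·m clockwise.
Block: 33 × 9.81 = 323.7 N down at 1.9 m → arm 1.9 m, τ = 323.7 × 1.9 = 615 N·m clockwise.
Total clockwise load moment = 1672 N·m.
The cable tension T acts at 2 m; only its component perpendicular to the rod, T sinθ, produces torque. sin 30° = 0.5.
Balancing moments: T × 2 × 0.5 = 1672, giving T = 1672 / 1 = 1670 N.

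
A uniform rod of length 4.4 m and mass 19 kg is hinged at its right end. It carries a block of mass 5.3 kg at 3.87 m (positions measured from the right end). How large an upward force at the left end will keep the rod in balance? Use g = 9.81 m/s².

Choose the right end as the axis so the unknown pivot reaction has zero arm there.
Beam weight: 19 × 9.81 = 186.4 N down at 2.2 m → arm 2.2 m, τ = 186.4 × 2.2 = 410.1 N·m counterclockwise.
Block: 5.3 × 9.81 = 51.99 N down at 3.87 m → arm 3.87 m, τ = 51.99 × 3.87 = 201.2 N·m counterclockwise.
Net moment of the loads = 611.3 N·m counterclockwise.
The upward force F acts at the left end, arm 4.4 m, giving F × 4.4 clockwise.
For rotational equilibrium, F × 4.4 = 611.3, so F = 611.3 / 4.4 = 139 N.

F ≈ 139 N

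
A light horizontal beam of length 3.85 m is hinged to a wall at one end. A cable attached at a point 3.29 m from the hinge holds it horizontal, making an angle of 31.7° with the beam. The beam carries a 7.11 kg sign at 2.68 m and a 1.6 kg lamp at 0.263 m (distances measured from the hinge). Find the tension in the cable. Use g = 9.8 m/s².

About the hinge:
Sign: 7.11 × 9.8 = 69.68 N down at 2.68 m → arm 2.68 m, τ = 69.68 × 2.68 = 186.7 N·m clockwise.
Lamp: 1.6 × 9.8 = 15.68 N down at 0.263 m → arm 0.263 m, τ = 15.68 × 0.263 = 4.124 N·m clockwise.
Total clockwise load moment = 190.8 N·m.
The cable tension T acts at 3.29 m; only its component perpendicular to the beam, T sinθ, produces torque. sin 31.7° = 0.5255.
Setting net torque to zero: T × 3.29 × 0.5255 = 190.8 → T = 190.8 / 1.729 = 110 N.

T ≈ 110 N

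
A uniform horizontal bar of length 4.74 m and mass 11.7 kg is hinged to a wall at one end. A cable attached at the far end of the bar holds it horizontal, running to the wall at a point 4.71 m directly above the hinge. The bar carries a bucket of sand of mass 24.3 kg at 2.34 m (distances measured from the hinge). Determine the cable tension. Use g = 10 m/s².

About the hinge:
Beam weight: 11.7 × 10 = 117 N down at 2.37 m → arm 2.37 m, τ = 117 × 2.37 = 277.3 N·m clockwise.
Bucket of sand: 24.3 × 10 = 243 N down at 2.34 m → arm 2.34 m, τ = 243 × 2.34 = 568.6 N·m clockwise.
Total clockwise load moment = 845.9 N·m.
The cable tension T acts at 4.74 m; only its component perpendicular to the bar, T sinθ, produces torque. sinθ = h/√(h²+d²) = 4.71/√(4.71²+4.74²) = 0.7049.
Στ = 0 ⇒ T × 4.74 × 0.7049 = 845.9 ⇒ T = 845.9 / 3.341 = 253 N.

T ≈ 253 N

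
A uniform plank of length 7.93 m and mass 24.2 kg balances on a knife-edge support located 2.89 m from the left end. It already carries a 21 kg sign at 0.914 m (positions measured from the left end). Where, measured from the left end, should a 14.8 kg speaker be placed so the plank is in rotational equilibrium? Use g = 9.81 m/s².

Taking torques about the knife-edge support (at 2.89 m from the left end):
Beam weight: 24.2 × 9.81 = 237.4 N down at 3.965 m → arm 1.075 m, τ = 237.4 × 1.075 = 255.2 N·m clockwise.
Sign: 21 × 9.81 = 206 N down at 0.914 m → arm 1.976 m, τ = 206 × 1.976 = 407.1 N·m counterclockwise.
Net moment of existing loads = 151.9 N·m counterclockwise.
The speaker weighs 14.8 × 9.81 = 145.2 N and must supply an equal clockwise moment, so its lever arm about the knife-edge support is 151.9 / 145.2 = 1.05 m.
That puts it at 2.89 + 1.05 = 3.94 m from the left end.

x ≈ 3.94 m from the left end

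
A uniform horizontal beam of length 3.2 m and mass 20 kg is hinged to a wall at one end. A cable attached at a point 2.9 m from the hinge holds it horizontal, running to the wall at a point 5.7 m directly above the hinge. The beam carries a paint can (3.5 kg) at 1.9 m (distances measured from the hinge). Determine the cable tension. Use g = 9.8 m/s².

Take moments about the hinge.
Beam weight: 20 × 9.8 = 196 N down at 1.6 m → arm 1.6 m, τ = 196 × 1.6 = 313.6 N·m clockwise.
Paint can: 3.5 × 9.8 = 34.3 N down at 1.9 m → arm 1.9 m, τ = 34.3 × 1.9 = 65.17 N·m clockwise.
Total clockwise load moment = 378.8 N·m.
The cable tension T acts at 2.9 m; only its component perpendicular to the beam, T sinθ, produces torque. sinθ = h/√(h²+d²) = 5.7/√(5.7²+2.9²) = 0.8913.
Balancing moments: T × 2.9 × 0.8913 = 378.8, giving T = 378.8 / 2.585 = 147 N.

T ≈ 147 N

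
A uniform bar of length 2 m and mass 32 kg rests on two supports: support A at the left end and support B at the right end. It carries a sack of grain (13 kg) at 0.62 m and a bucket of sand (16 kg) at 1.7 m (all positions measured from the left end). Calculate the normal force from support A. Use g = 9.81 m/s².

R_A ≈ 268 N

Taking torques about support B:
Beam weight: 32 × 9.81 = 313.9 N down at 1 m → arm 1 m, τ = 313.9 × 1 = 313.9 N·m counterclockwise.
Sack of grain: 13 × 9.81 = 127.5 N down at 0.62 m → arm 1.38 m, τ = 127.5 × 1.38 = 175.9 N·m counterclockwise.
Bucket of sand: 16 × 9.81 = 157 N down at 1.7 m → arm 0.3 m, τ = 157 × 0.3 = 47.1 N·m counterclockwise.
Net load moment about support B = 536.9 N·m counterclockwise.
Reaction R at support A is upward at 0 m, arm 2 m → moment R × 2 clockwise.
For rotational equilibrium, R × 2 = 536.9, so R = 268 N.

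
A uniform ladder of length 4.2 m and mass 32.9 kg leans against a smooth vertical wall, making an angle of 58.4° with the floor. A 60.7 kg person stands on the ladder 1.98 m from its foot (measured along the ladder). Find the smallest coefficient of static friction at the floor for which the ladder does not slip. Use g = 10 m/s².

μ_min ≈ 0.296

Take moments about the foot of the ladder.
Ladder weight 32.9×10 = 329 N acts at 2.1 m along the ladder; its horizontal arm is 2.1·cos58.4° = 1.1 m → τ = 361.9 N·m clockwise.
Person: 60.7×10 = 607 N at 1.98 m → arm 1.037 m → τ = 629.5 N·m clockwise.
Wall normal N acts horizontally at the top; its moment arm is the height L sinθ = 4.2·sin58.4° = 3.577 m, counterclockwise.
Balancing moments: N × 3.577 = 991.4, giving N = 277.2 N.
ΣFx = 0 ⇒ f = N_wall = 277.2 N. ΣFy = 0 ⇒ N_floor = 936 N.
μ_min = f / N_floor = 277.2 / 936 = 0.296.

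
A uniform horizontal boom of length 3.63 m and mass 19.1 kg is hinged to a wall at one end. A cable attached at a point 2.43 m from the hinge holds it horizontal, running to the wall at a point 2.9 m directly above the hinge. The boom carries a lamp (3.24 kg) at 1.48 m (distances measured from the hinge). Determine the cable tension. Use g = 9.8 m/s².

T ≈ 208 N

About the hinge:
Beam weight: 19.1 × 9.8 = 187.2 N down at 1.815 m → arm 1.815 m, τ = 187.2 × 1.815 = 339.8 N·m clockwise.
Lamp: 3.24 × 9.8 = 31.75 N down at 1.48 m → arm 1.48 m, τ = 31.75 × 1.48 = 46.99 N·m clockwise.
Total clockwise load moment = 386.8 N·m.
The cable tension T acts at 2.43 m; only its component perpendicular to the boom, T sinθ, produces torque. sinθ = h/√(h²+d²) = 2.9/√(2.9²+2.43²) = 0.7665.
Balancing moments: T × 2.43 × 0.7665 = 386.8, giving T = 386.8 / 1.863 = 208 N.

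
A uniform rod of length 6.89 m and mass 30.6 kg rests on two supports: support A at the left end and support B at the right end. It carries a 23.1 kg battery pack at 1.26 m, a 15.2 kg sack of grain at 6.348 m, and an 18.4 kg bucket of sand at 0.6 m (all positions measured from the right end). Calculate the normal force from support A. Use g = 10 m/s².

R_A ≈ 351 N

Sum moments about support B (its reaction then has zero moment arm).
Beam weight: 30.6 × 10 = 306 N down at 3.445 m → arm 3.445 m, τ = 306 × 3.445 = 1054 N·m counterclockwise.
Battery pack: 23.1 × 10 = 231 N down at 1.26 m → arm 1.26 m, τ = 231 × 1.26 = 291.1 N·m counterclockwise.
Sack of grain: 15.2 × 10 = 152 N down at 6.348 m → arm 6.348 m, τ = 152 × 6.348 = 964.9 N·m counterclockwise.
Bucket of sand: 18.4 × 10 = 184 N down at 0.6 m → arm 0.6 m, τ = 184 × 0.6 = 110.4 N·m counterclockwise.
Net load moment about support B = 2420 N·m counterclockwise.
Reaction R at support A is upward at 6.89 m, arm 6.89 m → moment R × 6.89 clockwise.
For rotational equilibrium, R × 6.89 = 2420, so R = 351 N.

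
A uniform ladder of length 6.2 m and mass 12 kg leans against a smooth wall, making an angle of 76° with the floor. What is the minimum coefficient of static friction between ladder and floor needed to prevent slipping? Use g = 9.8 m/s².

μ_min ≈ 0.125

Sum moments about the foot of the ladder (the floor normal and friction both act there and drop out).
Ladder weight 12×9.8 = 117.6 N acts at 3.1 m along the ladder; its horizontal arm is 3.1·cos76° = 0.75 m → τ = 88.2 N·m clockwise.
Wall normal N acts horizontally at the top; its moment arm is the height L sinθ = 6.2·sin76° = 6.016 m, counterclockwise.
Balancing moments: N × 6.016 = 88.2, giving N = 14.66 N.
ΣFx = 0 ⇒ f = N_wall = 14.66 N. ΣFy = 0 ⇒ N_floor = 117.6 N.
μ_min = f / N_floor = 14.66 / 117.6 = 0.125.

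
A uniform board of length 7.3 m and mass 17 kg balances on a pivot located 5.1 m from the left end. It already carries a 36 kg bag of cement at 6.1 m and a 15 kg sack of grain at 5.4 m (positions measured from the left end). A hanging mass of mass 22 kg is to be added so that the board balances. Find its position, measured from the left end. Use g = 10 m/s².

Sum moments about the pivot (at 5.1 m from the left end) (the support reaction has zero arm there).
Beam weight: 17 × 10 = 170 N down at 3.65 m → arm 1.45 m, τ = 170 × 1.45 = 246.5 N·m counterclockwise.
Bag of cement: 36 × 10 = 360 N down at 6.1 m → arm 1 m, τ = 360 × 1 = 360 N·m clockwise.
Sack of grain: 15 × 10 = 150 N down at 5.4 m → arm 0.3 m, τ = 150 × 0.3 = 45 N·m clockwise.
Net moment of existing loads = 158.5 N·m clockwise.
The hanging mass weighs 22 × 10 = 220 N and must supply an equal counterclockwise moment, so its lever arm about the pivot is 158.5 / 220 = 0.72 m.
That puts it at 5.1 − 0.72 = 4.38 m from the left end.

x ≈ 4.38 m from the left end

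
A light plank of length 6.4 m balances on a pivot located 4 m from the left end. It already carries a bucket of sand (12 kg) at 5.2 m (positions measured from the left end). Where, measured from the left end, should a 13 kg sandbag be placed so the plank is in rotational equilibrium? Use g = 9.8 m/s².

x ≈ 2.89 m from the left end

Taking torques about the pivot (at 4 m from the left end):
Bucket of sand: 12 × 9.8 = 117.6 N down at 5.2 m → arm 1.2 m, τ = 117.6 × 1.2 = 141.1 N·m clockwise.
Net moment of existing loads = 141.1 N·m clockwise.
The sandbag weighs 13 × 9.8 = 127.4 N and must supply an equal counterclockwise moment, so its lever arm about the pivot is 141.1 / 127.4 = 1.11 m.
That puts it at 4 − 1.11 = 2.89 m from the left end.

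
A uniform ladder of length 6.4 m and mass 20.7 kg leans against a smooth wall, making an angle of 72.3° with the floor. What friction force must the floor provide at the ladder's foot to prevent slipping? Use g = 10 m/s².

f ≈ 33 N

Take moments about the foot of the ladder.
Ladder weight 20.7×10 = 207 N acts at 3.2 m along the ladder; its horizontal arm is 3.2·cos72.3° = 0.9729 m → τ = 201.4 N·m clockwise.
Wall normal N acts horizontally at the top; its moment arm is the height L sinθ = 6.4·sin72.3° = 6.097 m, counterclockwise.
Balancing moments: N × 6.097 = 201.4, giving N = 33 N.
ΣFx = 0: friction at the foot balances the wall's push, so f = N_wall = 33 N.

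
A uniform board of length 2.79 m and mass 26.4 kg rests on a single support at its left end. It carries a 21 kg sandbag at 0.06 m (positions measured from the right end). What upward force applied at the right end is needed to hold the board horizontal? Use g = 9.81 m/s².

Take moments about the left end.
Beam weight: 26.4 × 9.81 = 259 N down at 1.395 m → arm 1.395 m, τ = 259 × 1.395 = 361.3 N·m clockwise.
Sandbag: 21 × 9.81 = 206 N down at 0.06 m → arm 2.73 m, τ = 206 × 2.73 = 562.4 N·m clockwise.
Net moment of the loads = 923.7 N·m clockwise.
The upward force F acts at the right end, arm 2.79 m, giving F × 2.79 counterclockwise.
For rotational equilibrium, F × 2.79 = 923.7, so F = 923.7 / 2.79 = 331 N.

F ≈ 331 N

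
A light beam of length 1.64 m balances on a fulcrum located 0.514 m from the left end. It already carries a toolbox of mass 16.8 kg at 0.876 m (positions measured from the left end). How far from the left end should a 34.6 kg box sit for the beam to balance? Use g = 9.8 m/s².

Choose the fulcrum (at 0.514 m from the left end) as the axis so the support reaction has zero arm there.
Toolbox: 16.8 × 9.8 = 164.6 N down at 0.876 m → arm 0.362 m, τ = 164.6 × 0.362 = 59.59 N·m clockwise.
Net moment of existing loads = 59.59 N·m clockwise.
The box weighs 34.6 × 9.8 = 339.1 N and must supply an equal counterclockwise moment, so its lever arm about the fulcrum is 59.59 / 339.1 = 0.176 m.
That puts it at 0.514 − 0.176 = 0.338 m from the left end.

x ≈ 0.338 m from the left end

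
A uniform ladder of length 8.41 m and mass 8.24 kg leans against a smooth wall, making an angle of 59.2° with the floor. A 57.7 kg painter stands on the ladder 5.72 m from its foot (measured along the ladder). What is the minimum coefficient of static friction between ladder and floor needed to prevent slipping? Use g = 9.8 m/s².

Sum moments about the foot of the ladder (the floor normal and friction both act there and drop out).
Ladder weight 8.24×9.8 = 80.75 N acts at 4.205 m along the ladder; its horizontal arm is 4.205·cos59.2° = 2.153 m → τ = 173.9 N·m clockwise.
Painter: 57.7×9.8 = 565.5 N at 5.72 m → arm 2.929 m → τ = 1656 N·m clockwise.
Wall normal N acts horizontally at the top; its moment arm is the height L sinθ = 8.41·sin59.2° = 7.224 m, counterclockwise.
Στ = 0 ⇒ N × 7.224 = 1830 ⇒ N = 253.3 N.
ΣFx = 0 ⇒ f = N_wall = 253.3 N. ΣFy = 0 ⇒ N_floor = 646.2 N.
μ_min = f / N_floor = 253.3 / 646.2 = 0.392.

μ_min ≈ 0.392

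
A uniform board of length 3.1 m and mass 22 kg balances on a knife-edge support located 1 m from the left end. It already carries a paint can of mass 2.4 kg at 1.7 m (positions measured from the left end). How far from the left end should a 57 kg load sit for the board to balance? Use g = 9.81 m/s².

Taking torques about the knife-edge support (at 1 m from the left end):
Beam weight: 22 × 9.81 = 215.8 N down at 1.55 m → arm 0.55 m, τ = 215.8 × 0.55 = 118.7 N·m clockwise.
Paint can: 2.4 × 9.81 = 23.54 N down at 1.7 m → arm 0.7 m, τ = 23.54 × 0.7 = 16.48 N·m clockwise.
Net moment of existing loads = 135.2 N·m clockwise.
The load weighs 57 × 9.81 = 559.2 N and must supply an equal counterclockwise moment, so its lever arm about the knife-edge support is 135.2 / 559.2 = 0.242 m.
That puts it at 1 − 0.242 = 0.758 m from the left end.

x ≈ 0.758 m from the left end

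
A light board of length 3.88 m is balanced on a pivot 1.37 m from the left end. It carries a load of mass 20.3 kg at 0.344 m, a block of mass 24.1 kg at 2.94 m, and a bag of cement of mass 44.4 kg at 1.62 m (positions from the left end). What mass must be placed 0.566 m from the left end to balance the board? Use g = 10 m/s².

m ≈ 35 kg

Choose the pivot (at 1.37 m from the left end) as the axis so the support reaction has zero arm there.
Load: 20.3 × 10 = 203 N down at 0.344 m → arm 1.026 m, τ = 203 × 1.026 = 208.3 N·m counterclockwise.
Block: 24.1 × 10 = 241 N down at 2.94 m → arm 1.57 m, τ = 241 × 1.57 = 378.4 N·m clockwise.
Bag of cement: 44.4 × 10 = 444 N down at 1.62 m → arm 0.25 m, τ = 444 × 0.25 = 111 N·m clockwise.
Net moment of known loads = 281.1 N·m clockwise.
An unknown mass m at 0.566 m has arm 0.804 m; its moment is m·g·0.804 counterclockwise.
Στ = 0 ⇒ m × 10 × 0.804 = 281.1 ⇒ m = 281.1 / (10 × 0.804) = 35 kg.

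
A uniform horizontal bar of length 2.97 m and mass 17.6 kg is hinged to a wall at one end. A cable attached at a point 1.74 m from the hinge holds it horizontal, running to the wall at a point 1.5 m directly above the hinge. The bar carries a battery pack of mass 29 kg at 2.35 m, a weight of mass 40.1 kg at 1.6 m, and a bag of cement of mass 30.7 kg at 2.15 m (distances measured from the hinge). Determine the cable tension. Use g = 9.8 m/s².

Choose the hinge as the axis so the unknown hinge reaction has zero arm there.
Beam weight: 17.6 × 9.8 = 172.5 N down at 1.485 m → arm 1.485 m, τ = 172.5 × 1.485 = 256.2 N·m clockwise.
Battery pack: 29 × 9.8 = 284.2 N down at 2.35 m → arm 2.35 m, τ = 284.2 × 2.35 = 667.9 N·m clockwise.
Weight: 40.1 × 9.8 = 393 N down at 1.6 m → arm 1.6 m, τ = 393 × 1.6 = 628.8 N·m clockwise.
Bag of cement: 30.7 × 9.8 = 300.9 N down at 2.15 m → arm 2.15 m, τ = 300.9 × 2.15 = 646.9 N·m clockwise.
Total clockwise load moment = 2200 N·m.
The cable tension T acts at 1.74 m; only its component perpendicular to the bar, T sinθ, produces torque. sinθ = h/√(h²+d²) = 1.5/√(1.5²+1.74²) = 0.6529.
For rotational equilibrium, T × 1.74 × 0.6529 = 2200, so T = 2200 / 1.136 = 1940 N.

T ≈ 1940 N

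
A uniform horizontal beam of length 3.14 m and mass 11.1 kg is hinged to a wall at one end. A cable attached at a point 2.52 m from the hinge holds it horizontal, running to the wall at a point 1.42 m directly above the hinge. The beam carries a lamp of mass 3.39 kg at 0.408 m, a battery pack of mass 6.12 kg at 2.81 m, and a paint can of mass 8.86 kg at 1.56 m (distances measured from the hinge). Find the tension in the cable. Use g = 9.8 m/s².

T ≈ 395 N

Take moments about the hinge.
Beam weight: 11.1 × 9.8 = 108.8 N down at 1.57 m → arm 1.57 m, τ = 108.8 × 1.57 = 170.8 N·m clockwise.
Lamp: 3.39 × 9.8 = 33.22 N down at 0.408 m → arm 0.408 m, τ = 33.22 × 0.408 = 13.55 N·m clockwise.
Battery pack: 6.12 × 9.8 = 59.98 N down at 2.81 m → arm 2.81 m, τ = 59.98 × 2.81 = 168.5 N·m clockwise.
Paint can: 8.86 × 9.8 = 86.83 N down at 1.56 m → arm 1.56 m, τ = 86.83 × 1.56 = 135.5 N·m clockwise.
Total clockwise load moment = 488.4 N·m.
The cable tension T acts at 2.52 m; only its component perpendicular to the beam, T sinθ, produces torque. sinθ = h/√(h²+d²) = 1.42/√(1.42²+2.52²) = 0.4909.
Στ = 0 ⇒ T × 2.52 × 0.4909 = 488.4 ⇒ T = 488.4 / 1.237 = 395 N.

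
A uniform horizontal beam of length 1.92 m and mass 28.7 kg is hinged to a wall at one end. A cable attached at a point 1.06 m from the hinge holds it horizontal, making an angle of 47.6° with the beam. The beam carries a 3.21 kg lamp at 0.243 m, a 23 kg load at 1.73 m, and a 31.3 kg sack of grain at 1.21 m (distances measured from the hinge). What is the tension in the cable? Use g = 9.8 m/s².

Choose the hinge as the axis so the unknown hinge reaction has zero arm there.
Beam weight: 28.7 × 9.8 = 281.3 N down at 0.96 m → arm 0.96 m, τ = 281.3 × 0.96 = 270 N·m clockwise.
Lamp: 3.21 × 9.8 = 31.46 N down at 0.243 m → arm 0.243 m, τ = 31.46 × 0.243 = 7.645 N·m clockwise.
Load: 23 × 9.8 = 225.4 N down at 1.73 m → arm 1.73 m, τ = 225.4 × 1.73 = 389.9 N·m clockwise.
Sack of grain: 31.3 × 9.8 = 306.7 N down at 1.21 m → arm 1.21 m, τ = 306.7 × 1.21 = 371.1 N·m clockwise.
Total clockwise load moment = 1039 N·m.
The cable tension T acts at 1.06 m; only its component perpendicular to the beam, T sinθ, produces torque. sin 47.6° = 0.7385.
For rotational equilibrium, T × 1.06 × 0.7385 = 1039, so T = 1039 / 0.7828 = 1330 N.

T ≈ 1330 N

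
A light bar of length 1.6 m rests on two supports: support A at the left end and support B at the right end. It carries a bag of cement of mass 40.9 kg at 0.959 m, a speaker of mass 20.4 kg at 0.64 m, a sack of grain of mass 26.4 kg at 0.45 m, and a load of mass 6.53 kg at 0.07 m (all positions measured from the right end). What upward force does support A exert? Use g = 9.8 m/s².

About support B:
Bag of cement: 40.9 × 9.8 = 400.8 N down at 0.959 m → arm 0.959 m, τ = 400.8 × 0.959 = 384.4 N·m counterclockwise.
Speaker: 20.4 × 9.8 = 199.9 N down at 0.64 m → arm 0.64 m, τ = 199.9 × 0.64 = 127.9 N·m counterclockwise.
Sack of grain: 26.4 × 9.8 = 258.7 N down at 0.45 m → arm 0.45 m, τ = 258.7 × 0.45 = 116.4 N·m counterclockwise.
Load: 6.53 × 9.8 = 63.99 N down at 0.07 m → arm 0.07 m, τ = 63.99 × 0.07 = 4.479 N·m counterclockwise.
Net load moment about support B = 633.2 N·m counterclockwise.
Reaction R at support A is upward at 1.6 m, arm 1.6 m → moment R × 1.6 clockwise.
For rotational equilibrium, R × 1.6 = 633.2, so R = 396 N.

R_A ≈ 396 N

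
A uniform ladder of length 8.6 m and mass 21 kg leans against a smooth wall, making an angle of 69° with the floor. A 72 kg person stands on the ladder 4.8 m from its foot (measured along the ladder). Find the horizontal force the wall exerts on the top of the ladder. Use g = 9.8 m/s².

About the foot of the ladder:
Ladder weight 21×9.8 = 205.8 N acts at 4.3 m along the ladder; its horizontal arm is 4.3·cos69° = 1.541 m → τ = 317.1 N·m clockwise.
Person: 72×9.8 = 705.6 N at 4.8 m → arm 1.72 m → τ = 1214 N·m clockwise.
Wall normal N acts horizontally at the top; its moment arm is the height L sinθ = 8.6·sin69° = 8.029 m, counterclockwise.
Setting net torque to zero: N × 8.029 = 1531 → N = 191 N.

N_wall ≈ 191 N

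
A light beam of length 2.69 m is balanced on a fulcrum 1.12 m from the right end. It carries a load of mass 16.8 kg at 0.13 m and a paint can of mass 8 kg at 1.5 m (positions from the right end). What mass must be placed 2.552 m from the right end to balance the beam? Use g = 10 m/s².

m ≈ 9.49 kg

Sum moments about the fulcrum (at 1.12 m from the right end) (the support reaction has zero arm there).
Load: 16.8 × 10 = 168 N down at 0.13 m → arm 0.99 m, τ = 168 × 0.99 = 166.3 N·m clockwise.
Paint can: 8 × 10 = 80 N down at 1.5 m → arm 0.38 m, τ = 80 × 0.38 = 30.4 N·m counterclockwise.
Net moment of known loads = 135.9 N·m clockwise.
An unknown mass m at 2.552 m has arm 1.432 m; its moment is m·g·1.432 counterclockwise.
Setting net torque to zero: m × 10 × 1.432 = 135.9 → m = 135.9 / (10 × 1.432) = 9.49 kg.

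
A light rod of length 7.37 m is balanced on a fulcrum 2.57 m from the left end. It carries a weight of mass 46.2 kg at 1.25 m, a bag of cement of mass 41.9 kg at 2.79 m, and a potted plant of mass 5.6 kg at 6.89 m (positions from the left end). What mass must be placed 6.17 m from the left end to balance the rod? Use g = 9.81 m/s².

About the fulcrum (at 2.57 m from the left end):
Weight: 46.2 × 9.81 = 453.2 N down at 1.25 m → arm 1.32 m, τ = 453.2 × 1.32 = 598.2 N·m counterclockwise.
Bag of cement: 41.9 × 9.81 = 411 N down at 2.79 m → arm 0.22 m, τ = 411 × 0.22 = 90.42 N·m clockwise.
Potted plant: 5.6 × 9.81 = 54.94 N down at 6.89 m → arm 4.32 m, τ = 54.94 × 4.32 = 237.3 N·m clockwise.
Net moment of known loads = 270.5 N·m counterclockwise.
An unknown mass m at 6.17 m has arm 3.6 m; its moment is m·g·3.6 clockwise.
Balancing moments: m × 9.81 × 3.6 = 270.5, giving m = 270.5 / (9.81 × 3.6) = 7.66 kg.

m ≈ 7.66 kg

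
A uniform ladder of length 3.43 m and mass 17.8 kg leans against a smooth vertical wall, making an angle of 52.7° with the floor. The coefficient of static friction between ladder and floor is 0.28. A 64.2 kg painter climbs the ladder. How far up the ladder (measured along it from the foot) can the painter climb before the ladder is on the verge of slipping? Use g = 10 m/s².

Choose the foot of the ladder as the axis so the floor normal and friction both act there and drop out.
Ladder weight 17.8×10 = 178 N acts at 1.715 m along the ladder; its horizontal arm is 1.715·cos52.7° = 1.039 m → τ = 184.9 N·m clockwise.
Painter weight 64.2×10 = 642 N at distance d → arm d·cos52.7° → τ = 642·d·0.606 clockwise.
Wall normal N at the top has arm L sinθ = 2.728 m counterclockwise, so Στ = 0 gives N·2.728 = 184.9 + 389.1·d.
ΣFy = 0 ⇒ N_floor = 820 N, so the maximum friction is μ_s·N_floor = 0.28×820 = 229.6 N. ΣFx = 0 ⇒ N_wall = f, so at the slipping point N = 229.6 N.
Substituting: 229.6×2.728 = 184.9 + 389.1·d ⇒ d = (626.3 − 184.9) / 389.1 = 1.13 m.

d ≈ 1.13 m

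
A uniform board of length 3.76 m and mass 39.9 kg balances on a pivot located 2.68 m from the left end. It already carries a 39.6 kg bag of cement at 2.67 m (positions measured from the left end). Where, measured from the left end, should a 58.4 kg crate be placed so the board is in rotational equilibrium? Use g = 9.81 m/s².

Choose the pivot (at 2.68 m from the left end) as the axis so the support reaction has zero arm there.
Beam weight: 39.9 × 9.81 = 391.4 N down at 1.88 m → arm 0.8 m, τ = 391.4 × 0.8 = 313.1 N·m counterclockwise.
Bag of cement: 39.6 × 9.81 = 388.5 N down at 2.67 m → arm 0.01 m, τ = 388.5 × 0.01 = 3.885 N·m counterclockwise.
Net moment of existing loads = 317 N·m counterclockwise.
The crate weighs 58.4 × 9.81 = 572.9 N and must supply an equal clockwise moment, so its lever arm about the pivot is 317 / 572.9 = 0.553 m.
That puts it at 2.68 + 0.553 = 3.23 m from the left end.

x ≈ 3.23 m from the left end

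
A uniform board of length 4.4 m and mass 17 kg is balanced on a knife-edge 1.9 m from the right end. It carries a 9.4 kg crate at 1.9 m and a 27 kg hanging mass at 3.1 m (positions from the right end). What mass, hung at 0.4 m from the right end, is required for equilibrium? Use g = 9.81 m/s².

m ≈ 25 kg

Taking torques about the knife-edge (at 1.9 m from the right end):
Beam weight: 17 × 9.81 = 166.8 N down at 2.2 m → arm 0.3 m, τ = 166.8 × 0.3 = 50.04 N·m counterclockwise.
Crate: acts at the knife-edge, moment arm 0 → no torque.
Hanging mass: 27 × 9.81 = 264.9 N down at 3.1 m → arm 1.2 m, τ = 264.9 × 1.2 = 317.9 N·m counterclockwise.
Net moment of known loads = 367.9 N·m counterclockwise.
An unknown mass m at 0.4 m has arm 1.5 m; its moment is m·g·1.5 clockwise.
Στ = 0 ⇒ m × 9.81 × 1.5 = 367.9 ⇒ m = 367.9 / (9.81 × 1.5) = 25 kg.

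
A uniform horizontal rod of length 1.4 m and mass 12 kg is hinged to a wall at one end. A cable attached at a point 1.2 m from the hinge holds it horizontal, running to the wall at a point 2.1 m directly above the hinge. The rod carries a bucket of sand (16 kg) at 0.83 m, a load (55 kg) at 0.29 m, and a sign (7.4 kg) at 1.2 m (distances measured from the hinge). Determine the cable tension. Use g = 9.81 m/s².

Take moments about the hinge.
Beam weight: 12 × 9.81 = 117.7 N down at 0.7 m → arm 0.7 m, τ = 117.7 × 0.7 = 82.39 N·m clockwise.
Bucket of sand: 16 × 9.81 = 157 N down at 0.83 m → arm 0.83 m, τ = 157 × 0.83 = 130.3 N·m clockwise.
Load: 55 × 9.81 = 539.6 N down at 0.29 m → arm 0.29 m, τ = 539.6 × 0.29 = 156.5 N·m clockwise.
Sign: 7.4 × 9.81 = 72.59 N down at 1.2 m → arm 1.2 m, τ = 72.59 × 1.2 = 87.11 N·m clockwise.
Total clockwise load moment = 456.3 N·m.
The cable tension T acts at 1.2 m; only its component perpendicular to the rod, T sinθ, produces torque. sinθ = h/√(h²+d²) = 2.1/√(2.1²+1.2²) = 0.8682.
Στ = 0 ⇒ T × 1.2 × 0.8682 = 456.3 ⇒ T = 456.3 / 1.042 = 438 N.

T ≈ 438 N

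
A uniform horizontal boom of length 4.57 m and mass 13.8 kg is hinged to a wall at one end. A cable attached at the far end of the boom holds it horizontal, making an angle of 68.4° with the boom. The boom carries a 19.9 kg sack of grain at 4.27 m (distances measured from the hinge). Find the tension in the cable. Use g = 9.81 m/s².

Sum moments about the hinge (the unknown hinge reaction has zero arm there).
Beam weight: 13.8 × 9.81 = 135.4 N down at 2.285 m → arm 2.285 m, τ = 135.4 × 2.285 = 309.4 N·m clockwise.
Sack of grain: 19.9 × 9.81 = 195.2 N down at 4.27 m → arm 4.27 m, τ = 195.2 × 4.27 = 833.5 N·m clockwise.
Total clockwise load moment = 1143 N·m.
The cable tension T acts at 4.57 m; only its component perpendicular to the boom, T sinθ, produces torque. sin 68.4° = 0.9298.
Balancing moments: T × 4.57 × 0.9298 = 1143, giving T = 1143 / 4.249 = 269 N.

T ≈ 269 N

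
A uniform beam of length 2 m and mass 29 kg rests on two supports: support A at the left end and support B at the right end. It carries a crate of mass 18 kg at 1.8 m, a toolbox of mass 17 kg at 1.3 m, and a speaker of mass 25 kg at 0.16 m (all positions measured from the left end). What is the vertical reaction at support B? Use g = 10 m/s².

Choose support A as the axis so its reaction then has zero moment arm.
Beam weight: 29 × 10 = 290 N down at 1 m → arm 1 m, τ = 290 × 1 = 290 N·m clockwise.
Crate: 18 × 10 = 180 N down at 1.8 m → arm 1.8 m, τ = 180 × 1.8 = 324 N·m clockwise.
Toolbox: 17 × 10 = 170 N down at 1.3 m → arm 1.3 m, τ = 170 × 1.3 = 221 N·m clockwise.
Speaker: 25 × 10 = 250 N down at 0.16 m → arm 0.16 m, τ = 250 × 0.16 = 40 N·m clockwise.
Net load moment about support A = 875 N·m clockwise.
Reaction R at support B is upward at 2 m, arm 2 m → moment R × 2 counterclockwise.
Στ = 0 ⇒ R × 2 = 875 ⇒ R = 438 N.

R_B ≈ 438 N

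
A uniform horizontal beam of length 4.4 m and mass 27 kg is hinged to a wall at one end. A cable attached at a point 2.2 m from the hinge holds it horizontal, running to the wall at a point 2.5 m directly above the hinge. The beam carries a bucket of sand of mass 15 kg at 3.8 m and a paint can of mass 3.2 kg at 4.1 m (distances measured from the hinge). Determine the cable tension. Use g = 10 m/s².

About the hinge:
Beam weight: 27 × 10 = 270 N down at 2.2 m → arm 2.2 m, τ = 270 × 2.2 = 594 N·m clockwise.
Bucket of sand: 15 × 10 = 150 N down at 3.8 m → arm 3.8 m, τ = 150 × 3.8 = 570 N·m clockwise.
Paint can: 3.2 × 10 = 32 N down at 4.1 m → arm 4.1 m, τ = 32 × 4.1 = 131.2 N·m clockwise.
Total clockwise load moment = 1295 N·m.
The cable tension T acts at 2.2 m; only its component perpendicular to the beam, T sinθ, produces torque. sinθ = h/√(h²+d²) = 2.5/√(2.5²+2.2²) = 0.7507.
Setting net torque to zero: T × 2.2 × 0.7507 = 1295 → T = 1295 / 1.652 = 784 N.

T ≈ 784 N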